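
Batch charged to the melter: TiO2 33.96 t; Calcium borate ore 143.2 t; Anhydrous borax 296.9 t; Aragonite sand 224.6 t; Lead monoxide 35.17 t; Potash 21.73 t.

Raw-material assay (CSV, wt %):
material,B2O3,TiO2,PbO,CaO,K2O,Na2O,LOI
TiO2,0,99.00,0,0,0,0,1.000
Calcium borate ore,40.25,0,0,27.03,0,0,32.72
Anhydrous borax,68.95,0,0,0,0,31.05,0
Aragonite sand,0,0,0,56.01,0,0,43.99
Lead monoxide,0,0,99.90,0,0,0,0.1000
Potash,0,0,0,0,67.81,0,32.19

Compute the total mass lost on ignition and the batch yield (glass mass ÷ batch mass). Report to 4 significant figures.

Rounding to 4 significant digits applies to each working value as displayed — all arithmetic maintains full float precision at each step; exactly one rounding goes into every reported result — all derived quantities, which include totals, LOI, the yield, the six compositions, net glass mass, are recomputed in full float precision, exactly as shown in question or answer, starting from the weights for 602.5 t of glass.
Per-material ignition loss:
  TiO2: 33.96 × 0.01000 = 0.3396 t
  Calcium borate ore: 143.2 × 0.3272 = 46.86 t
  Anhydrous borax: 296.9 × 0 = 0 t
  Aragonite sand: 224.6 × 0.4399 = 98.80 t
  Lead monoxide: 35.17 × 0.001000 = 0.03517 t
  Potash: 21.73 × 0.3219 = 6.995 t
Total LOI = 153.0 t
Glass = batch − LOI = 755.6 − 153.0 = 602.5 t

LOI loss = 153.0 t; glass = 602.5 t; yield = 79.75%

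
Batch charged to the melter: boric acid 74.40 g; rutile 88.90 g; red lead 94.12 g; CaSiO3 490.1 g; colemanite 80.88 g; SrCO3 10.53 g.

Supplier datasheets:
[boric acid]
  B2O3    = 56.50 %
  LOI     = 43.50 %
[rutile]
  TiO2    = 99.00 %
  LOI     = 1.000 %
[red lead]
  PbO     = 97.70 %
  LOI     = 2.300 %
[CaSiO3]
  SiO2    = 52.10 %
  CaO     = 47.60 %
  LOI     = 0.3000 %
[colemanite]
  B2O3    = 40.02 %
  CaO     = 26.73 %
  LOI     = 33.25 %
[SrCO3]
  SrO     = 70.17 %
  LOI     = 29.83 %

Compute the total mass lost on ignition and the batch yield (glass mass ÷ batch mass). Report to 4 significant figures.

LOI loss = 66.92 g; glass = 772.0 g; yield = 92.02%

Working values are rounded to 4 significant digits wherever printed. Each numeric step maintains exact precision in every operation; each reported number is rounded just once — all derived quantities (ignition loss, the totals, the yield, six oxide percentages, glass mass) are re-derived in exact precision using the weight values for 772.0 g of glass as given in question or answer.
Per-material ignition loss:
  boric acid: 74.40 × 0.4350 = 32.36 g
  rutile: 88.90 × 0.01000 = 0.8890 g
  red lead: 94.12 × 0.02300 = 2.165 g
  CaSiO3: 490.1 × 0.003000 = 1.470 g
  colemanite: 80.88 × 0.3325 = 26.89 g
  SrCO3: 10.53 × 0.2983 = 3.141 g
Total LOI = 66.92 g
Glass = batch − LOI = 838.9 − 66.92 = 772.0 g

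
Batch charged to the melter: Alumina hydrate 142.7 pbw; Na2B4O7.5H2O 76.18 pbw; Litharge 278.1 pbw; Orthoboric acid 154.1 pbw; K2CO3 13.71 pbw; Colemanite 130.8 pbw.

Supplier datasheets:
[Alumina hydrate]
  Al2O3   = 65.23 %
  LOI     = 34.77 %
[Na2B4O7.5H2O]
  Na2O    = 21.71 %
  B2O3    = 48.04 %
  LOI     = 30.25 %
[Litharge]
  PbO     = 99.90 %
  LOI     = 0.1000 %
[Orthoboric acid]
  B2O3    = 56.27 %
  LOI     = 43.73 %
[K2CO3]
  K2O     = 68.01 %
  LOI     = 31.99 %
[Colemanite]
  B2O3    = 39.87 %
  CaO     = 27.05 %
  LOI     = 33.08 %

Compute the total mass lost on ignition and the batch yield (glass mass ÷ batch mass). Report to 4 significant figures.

LOI loss = 188.0 pbw; glass = 607.6 pbw; yield = 76.37%

In-progress results appear with 4-significant-digit rounding at each printed step — the whole derivation maintains exact precision end to end — a single rounding yields every reported number; the derived quantities (glass mass, the six compositions, yield, ignition loss, totals) are rebuilt at exact precision from the weighed amounts for 607.6 pbw of glass, as quoted within either problem or answer.
Ignition loss by material:
  Alumina hydrate: 142.7 × 0.3477 = 49.62 pbw
  Na2B4O7.5H2O: 76.18 × 0.3025 = 23.04 pbw
  Litharge: 278.1 × 0.001000 = 0.2781 pbw
  Orthoboric acid: 154.1 × 0.4373 = 67.39 pbw
  K2CO3: 13.71 × 0.3199 = 4.386 pbw
  Colemanite: 130.8 × 0.3308 = 43.27 pbw
Total LOI = 188.0 pbw
Glass = batch − LOI = 795.6 − 188.0 = 607.6 pbw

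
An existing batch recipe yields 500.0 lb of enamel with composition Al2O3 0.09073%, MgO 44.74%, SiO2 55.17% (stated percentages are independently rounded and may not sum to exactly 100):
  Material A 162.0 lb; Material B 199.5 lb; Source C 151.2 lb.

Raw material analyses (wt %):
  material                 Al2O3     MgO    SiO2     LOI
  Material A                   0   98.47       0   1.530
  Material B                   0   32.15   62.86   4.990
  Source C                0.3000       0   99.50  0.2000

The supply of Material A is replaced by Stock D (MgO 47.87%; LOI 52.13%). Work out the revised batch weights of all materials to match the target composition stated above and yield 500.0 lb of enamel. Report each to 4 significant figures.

Revised batch per 500.0 lb enamel:
  Stock D: 333.3 lb
  Material B: 199.5 lb
  Source C: 151.2 lb
Total batch = 684.0 lb; LOI loss = 184.0 lb

Mid-chain values appear rounded off to 4 significant digits alongside each step. Each numeric step runs at full float precision at all times. Every reported number carries a single rounding — derived quantities are recomputed using the weight values at 500.0 lb of glass in full precision (three oxide percentages, totals, net glass mass, the yield, LOI), exactly as printed in the problem or answer text.
Oxide mass targets, per 500.0 lb enamel:
  Al2O3: 0.09073% × 500.0 = 0.4536 lb
  MgO: 44.74% × 500.0 = 223.7 lb
  SiO2: 55.17% × 500.0 = 275.8 lb
Mass-balance tally per oxide using the reported weights, on the stated basis (delivered sums recover each target modulo rounding of the values):
  Al2O3: 151.2·0.003000 = 0.4536 lb (target 0.4536 lb)
  MgO: 333.3·0.4787 + 199.5·0.3215 = 223.7 lb (target 223.7 lb)
  SiO2: 199.5·0.6286 + 151.2·0.9950 = 275.8 lb (target 275.8 lb)
Consistency of the glass mass: total charge less LOI = 500.0 lb (the targets, summed, come to 500.0 lb; the stated basis being 500.0 lb — rounding explains the deltas).
Whole-batch sum: Σ batch = 684.0 lb; Σ batch·LOI gives LOI loss = 184.0 lb; yield, glass over the total, = 73.10%.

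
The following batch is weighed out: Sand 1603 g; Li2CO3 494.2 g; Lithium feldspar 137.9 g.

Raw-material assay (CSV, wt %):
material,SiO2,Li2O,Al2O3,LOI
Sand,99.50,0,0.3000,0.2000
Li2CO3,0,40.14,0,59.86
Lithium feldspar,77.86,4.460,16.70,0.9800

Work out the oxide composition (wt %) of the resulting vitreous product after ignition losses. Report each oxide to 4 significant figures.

Glass mass = 1935 g (batch 2235 − LOI 300.4).
Composition: SiO2 87.99%, Li2O 10.57%, Al2O3 1.439%

Mid-chain values are displayed, with 4-significant-digit rounding, as written; all internal work runs at full precision all the way through; every reported figure carries a single rounding; all derived quantities are recomputed at exact precision (ignition loss, totals, glass mass, the yield, the three compositions) from the batch weights per 1935 g of glass as quoted within the problem or answer text.
Mass of each oxide from the mix:
  SiO2: 1603·0.9950 + 137.9·0.7786 = 1702 g
  Li2O: 494.2·0.4014 + 137.9·0.04460 = 204.5 g
  Al2O3: 1603·0.003000 + 137.9·0.1670 = 27.84 g
LOI: 1603·0.002000 + 494.2·0.5986 + 137.9·0.009800 = 300.4 g
Net of LOI, the glass mass = 2235 − 300.4 = 1935 g (the oxide masses sum to this)
each oxide over glass, ×100, is wt %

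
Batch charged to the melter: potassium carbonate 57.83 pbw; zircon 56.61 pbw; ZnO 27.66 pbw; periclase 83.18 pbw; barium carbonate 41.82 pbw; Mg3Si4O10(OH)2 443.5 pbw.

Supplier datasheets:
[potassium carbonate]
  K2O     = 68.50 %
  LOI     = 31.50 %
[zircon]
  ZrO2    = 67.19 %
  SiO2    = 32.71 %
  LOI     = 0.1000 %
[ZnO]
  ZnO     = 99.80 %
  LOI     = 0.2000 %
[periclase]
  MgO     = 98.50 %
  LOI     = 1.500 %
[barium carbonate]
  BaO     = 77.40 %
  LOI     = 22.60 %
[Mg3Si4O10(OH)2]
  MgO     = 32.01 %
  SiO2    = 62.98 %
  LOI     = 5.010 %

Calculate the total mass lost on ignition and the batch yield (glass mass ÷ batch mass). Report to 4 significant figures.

LOI loss = 51.25 pbw; glass = 659.4 pbw; yield = 92.79%

Every computation runs at full precision at all times — the intermediate values are displayed rounded to 4 significant digits when written out. A single rounding completes each reported number. Derived quantities are rebuilt at full float precision (LOI, yield, six oxide percentages, totals, glass mass) from the batch weights at 659.4 pbw of glass as given in either problem or answer.
Each material's LOI contribution:
  potassium carbonate: 57.83 × 0.3150 = 18.22 pbw
  zircon: 56.61 × 0.001000 = 0.05661 pbw
  ZnO: 27.66 × 0.002000 = 0.05532 pbw
  periclase: 83.18 × 0.01500 = 1.248 pbw
  barium carbonate: 41.82 × 0.2260 = 9.451 pbw
  Mg3Si4O10(OH)2: 443.5 × 0.05010 = 22.22 pbw
Total LOI = 51.25 pbw
Glass = batch − LOI = 710.6 − 51.25 = 659.4 pbw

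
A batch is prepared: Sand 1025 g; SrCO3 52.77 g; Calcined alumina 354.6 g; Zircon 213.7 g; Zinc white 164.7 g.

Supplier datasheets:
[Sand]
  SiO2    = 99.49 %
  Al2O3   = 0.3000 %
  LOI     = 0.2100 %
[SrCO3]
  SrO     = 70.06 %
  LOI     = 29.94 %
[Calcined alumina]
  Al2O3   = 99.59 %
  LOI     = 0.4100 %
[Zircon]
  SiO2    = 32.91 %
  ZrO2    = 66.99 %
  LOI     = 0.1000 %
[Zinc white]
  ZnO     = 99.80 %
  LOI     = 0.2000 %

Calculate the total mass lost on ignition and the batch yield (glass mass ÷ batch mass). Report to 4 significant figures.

LOI loss = 19.95 g; glass = 1791 g; yield = 98.90%

Every computation holds full precision in every operation — mid-chain values are printed, rounded to four significant digits, at each printed step — a single rounding completes each reported number — derived quantities (the totals, the yield, ignition loss, glass mass, five oxide percentages) are rebuilt in full precision using the weight values per 1791 g of glass, exactly as shown in the problem or the answer.
Ignition loss by material:
  Sand: 1025 × 0.002100 = 2.152 g
  SrCO3: 52.77 × 0.2994 = 15.80 g
  Calcined alumina: 354.6 × 0.004100 = 1.454 g
  Zircon: 213.7 × 0.001000 = 0.2137 g
  Zinc white: 164.7 × 0.002000 = 0.3294 g
Total LOI = 19.95 g
Glass = batch − LOI = 1811 − 19.95 = 1791 g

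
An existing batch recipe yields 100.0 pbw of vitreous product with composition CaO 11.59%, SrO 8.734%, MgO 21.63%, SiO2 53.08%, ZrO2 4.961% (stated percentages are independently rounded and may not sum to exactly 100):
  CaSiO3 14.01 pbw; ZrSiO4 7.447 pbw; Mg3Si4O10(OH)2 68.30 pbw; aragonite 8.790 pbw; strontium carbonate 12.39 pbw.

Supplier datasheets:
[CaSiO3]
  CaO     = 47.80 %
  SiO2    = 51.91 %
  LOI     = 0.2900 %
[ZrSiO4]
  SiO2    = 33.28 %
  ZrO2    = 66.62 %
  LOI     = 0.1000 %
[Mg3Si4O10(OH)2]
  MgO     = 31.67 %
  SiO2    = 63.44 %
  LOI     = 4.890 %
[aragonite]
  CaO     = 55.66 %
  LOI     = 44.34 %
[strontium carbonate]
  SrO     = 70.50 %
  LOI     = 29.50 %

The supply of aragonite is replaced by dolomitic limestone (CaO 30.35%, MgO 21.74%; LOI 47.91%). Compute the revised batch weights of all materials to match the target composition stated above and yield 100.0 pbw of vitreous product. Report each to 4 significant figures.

The intermediate values are shown, rounded to four significant figures, between the steps — the working math carries full precision from first step to last; exactly one rounding is applied to every reported result. The derived quantities are computed starting from the weights per 100.0 pbw of glass at full float precision (ignition loss, glass mass, the totals, the yield, five oxide percentages) as they appear in either problem or answer.
The oxide mass targets at 100.0 pbw vitreous product:
  CaO: 11.59% × 100.0 = 11.59 pbw
  SrO: 8.734% × 100.0 = 8.734 pbw
  MgO: 21.63% × 100.0 = 21.63 pbw
  SiO2: 53.08% × 100.0 = 53.08 pbw
  ZrO2: 4.961% × 100.0 = 4.961 pbw
A balance pass over the oxides, using the reported weights, versus the basis set out (delivered sums recover each target within answer rounding):
  CaO: 19.84·0.4780 + 6.944·0.3035 = 11.59 pbw (target 11.59 pbw)
  SrO: 12.39·0.7050 = 8.735 pbw (target 8.734 pbw)
  MgO: 63.53·0.3167 + 6.944·0.2174 = 21.63 pbw (target 21.63 pbw)
  SiO2: 19.84·0.5191 + 7.447·0.3328 + 63.53·0.6344 = 53.08 pbw (target 53.08 pbw)
  ZrO2: 7.447·0.6662 = 4.961 pbw (target 4.961 pbw)
The glass-mass cross-check: batch Σ − ignition loss = 100.0 pbw (the Σ of target masses is 99.99 pbw; the stated basis being 100.0 pbw — rounding explains the deltas).
Whole-batch sum: Σ batch = 110.2 pbw; the LOI term Σ batch·LOI equals 10.15 pbw; yield, glass over the total, = 90.78%.

Revised batch per 100.0 pbw vitreous product:
  CaSiO3: 19.84 pbw
  ZrSiO4: 7.447 pbw
  Mg3Si4O10(OH)2: 63.53 pbw
  dolomitic limestone: 6.944 pbw
  strontium carbonate: 12.39 pbw
Total batch = 110.2 pbw; LOI loss = 10.15 pbw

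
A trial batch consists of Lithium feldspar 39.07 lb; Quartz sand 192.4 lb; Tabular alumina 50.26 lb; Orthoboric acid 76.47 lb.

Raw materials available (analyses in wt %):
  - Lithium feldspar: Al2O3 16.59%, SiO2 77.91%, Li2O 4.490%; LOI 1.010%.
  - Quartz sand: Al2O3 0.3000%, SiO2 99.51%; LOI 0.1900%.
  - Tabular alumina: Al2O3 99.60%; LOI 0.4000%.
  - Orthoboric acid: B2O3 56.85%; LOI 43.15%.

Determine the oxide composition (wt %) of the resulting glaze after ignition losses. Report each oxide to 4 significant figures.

Glass mass = 324.2 lb (batch 358.2 − LOI 33.96).
Composition: Al2O3 17.62%, SiO2 68.44%, Li2O 0.5410%, B2O3 13.41%

Values along the way are displayed (rounded to four significant digits) as written; exact precision is held at all times. Every reported result sees exactly one rounding. The derived quantities (the yield, ignition loss, totals, net glass mass, the four compositions) are carried starting from the weights at 324.2 lb of glass at exact precision, as quoted within the problem or the answer.
Oxide-by-oxide delivered mass:
  Al2O3: 39.07·0.1659 + 192.4·0.003000 + 50.26·0.9960 = 57.12 lb
  SiO2: 39.07·0.7791 + 192.4·0.9951 = 221.9 lb
  Li2O: 39.07·0.04490 = 1.754 lb
  B2O3: 76.47·0.5685 = 43.47 lb
LOI: 39.07·0.01010 + 192.4·0.001900 + 50.26·0.004000 + 76.47·0.4315 = 33.96 lb
Glass mass = batch − LOI = 358.2 − 33.96 = 324.2 lb (equal to the oxide-mass sum)
wt % = oxide mass / glass mass × 100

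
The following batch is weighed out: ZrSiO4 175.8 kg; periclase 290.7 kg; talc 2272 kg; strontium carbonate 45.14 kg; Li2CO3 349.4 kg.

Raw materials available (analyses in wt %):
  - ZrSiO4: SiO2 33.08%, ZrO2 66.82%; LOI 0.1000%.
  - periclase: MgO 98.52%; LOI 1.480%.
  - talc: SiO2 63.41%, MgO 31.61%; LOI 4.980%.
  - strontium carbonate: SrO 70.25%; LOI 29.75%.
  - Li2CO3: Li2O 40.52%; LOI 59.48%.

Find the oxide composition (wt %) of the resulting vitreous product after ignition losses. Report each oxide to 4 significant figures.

All internal work holds exact precision from start to finish. Working values are shown, rounded to four significant figures, as written — exactly one rounding is applied to every reported number — the derived quantities are rebuilt using the weight values for 2794 kg of glass in exact precision (LOI, net glass mass, five oxide percentages, the totals, the yield) exactly as shown in problem or answer.
Delivered oxide masses:
  SiO2: 175.8·0.3308 + 2272·0.6341 = 1499 kg
  MgO: 290.7·0.9852 + 2272·0.3161 = 1005 kg
  SrO: 45.14·0.7025 = 31.71 kg
  ZrO2: 175.8·0.6682 = 117.5 kg
  Li2O: 349.4·0.4052 = 141.6 kg
LOI: 175.8·0.001000 + 290.7·0.01480 + 2272·0.04980 + 45.14·0.2975 + 349.4·0.5948 = 338.9 kg
Net of LOI, the glass mass = 3133 − 338.9 = 2794 kg (equal to the oxide-mass sum)
each wt % is 100 × oxide ÷ glass

Glass mass = 2794 kg (batch 3133 − LOI 338.9).
Composition: SiO2 53.64%, MgO 35.95%, SrO 1.135%, ZrO2 4.204%, Li2O 5.067%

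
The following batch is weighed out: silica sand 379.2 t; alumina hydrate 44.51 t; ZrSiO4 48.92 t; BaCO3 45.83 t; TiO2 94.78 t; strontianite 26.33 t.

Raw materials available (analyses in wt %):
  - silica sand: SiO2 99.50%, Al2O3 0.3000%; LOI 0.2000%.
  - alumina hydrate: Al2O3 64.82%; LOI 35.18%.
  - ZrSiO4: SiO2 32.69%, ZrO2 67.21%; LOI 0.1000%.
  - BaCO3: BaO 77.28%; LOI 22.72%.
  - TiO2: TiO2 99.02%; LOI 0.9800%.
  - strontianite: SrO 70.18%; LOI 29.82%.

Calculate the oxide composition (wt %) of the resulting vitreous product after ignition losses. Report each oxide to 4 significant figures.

Glass mass = 603.9 t (batch 639.6 − LOI 35.66).
Composition: SrO 3.060%, TiO2 15.54%, BaO 5.865%, SiO2 65.12%, ZrO2 5.444%, Al2O3 4.966%

Intermediates appear (rounded to four significant digits) across the worked steps. All internal work carries full precision at every stage; a single rounding finalizes each reported number; derived quantities, which include six oxide percentages, the totals, glass mass, yield, ignition loss, are computed in full float precision, as quoted within the problem or the answer, from the batch weights per 603.9 t of glass.
Oxide-by-oxide delivered mass:
  SrO: 26.33·0.7018 = 18.48 t
  TiO2: 94.78·0.9902 = 93.85 t
  BaO: 45.83·0.7728 = 35.42 t
  SiO2: 379.2·0.9950 + 48.92·0.3269 = 393.3 t
  ZrO2: 48.92·0.6721 = 32.88 t
  Al2O3: 379.2·0.003000 + 44.51·0.6482 = 29.99 t
LOI: 379.2·0.002000 + 44.51·0.3518 + 48.92·0.001000 + 45.83·0.2272 + 94.78·0.009800 + 26.33·0.2982 = 35.66 t
The glass mass, total less LOI, = 639.6 − 35.66 = 603.9 t (the oxide masses sum to this)
each oxide over glass, ×100, is wt %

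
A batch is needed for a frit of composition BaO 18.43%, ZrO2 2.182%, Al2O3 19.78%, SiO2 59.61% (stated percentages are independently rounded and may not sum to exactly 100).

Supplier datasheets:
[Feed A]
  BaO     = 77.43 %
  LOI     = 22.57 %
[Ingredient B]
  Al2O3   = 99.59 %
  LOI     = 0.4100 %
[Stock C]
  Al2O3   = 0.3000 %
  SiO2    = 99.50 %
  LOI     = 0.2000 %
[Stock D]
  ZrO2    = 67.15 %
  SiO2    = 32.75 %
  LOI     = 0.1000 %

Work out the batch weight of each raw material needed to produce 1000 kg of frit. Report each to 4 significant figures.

Batch per 1000 kg frit:
  Feed A: 238.0 kg
  Ingredient B: 196.8 kg
  Stock C: 588.4 kg
  Stock D: 32.49 kg
Total batch = 1056 kg; LOI loss = 55.73 kg; yield = 94.72%

Intermediates are shown, rounded to four significant digits, across the worked steps — the working math carries full float precision in every operation. Every reported number undergoes a single rounding — derived quantities are computed starting from the weights for 1000 kg of glass at full precision (totals, net glass mass, LOI, four oxide percentages, yield) exactly as printed in the problem or answer text.
Target masses of each oxide per 1000 kg frit:
  BaO: 18.43% × 1000 = 184.3 kg
  ZrO2: 2.182% × 1000 = 21.82 kg
  Al2O3: 19.78% × 1000 = 197.8 kg
  SiO2: 59.61% × 1000 = 596.1 kg
A balance pass over the oxides, on the weights just shown, against the basis in use (oxide sums agree with the targets exact up to rounding of places):
  BaO: 238.0·0.7743 = 184.3 kg (target 184.3 kg)
  ZrO2: 32.49·0.6715 = 21.82 kg (target 21.82 kg)
  Al2O3: 196.8·0.9959 + 588.4·0.003000 = 197.8 kg (target 197.8 kg)
  SiO2: 588.4·0.9950 + 32.49·0.3275 = 596.1 kg (target 596.1 kg)
Mass balance on the glass: net batch after ignition = 1000 kg (oxide target masses add up to 1000 kg; the stated basis being 1000 kg — differing by rounding only).
Batch total: Σ batch = 1056 kg; the LOI term Σ batch·LOI equals 55.73 kg; yield, glass over the total, = 94.72%.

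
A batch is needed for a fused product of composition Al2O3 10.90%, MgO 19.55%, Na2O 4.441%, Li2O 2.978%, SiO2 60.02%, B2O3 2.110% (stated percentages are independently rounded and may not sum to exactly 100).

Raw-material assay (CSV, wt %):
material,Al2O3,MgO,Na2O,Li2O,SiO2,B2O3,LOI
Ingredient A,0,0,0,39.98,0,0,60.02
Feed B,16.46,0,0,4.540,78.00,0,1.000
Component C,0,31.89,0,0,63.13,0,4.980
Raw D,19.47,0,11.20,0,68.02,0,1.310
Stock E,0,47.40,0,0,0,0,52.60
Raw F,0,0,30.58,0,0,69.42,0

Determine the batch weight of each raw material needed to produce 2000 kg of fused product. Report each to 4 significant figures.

Working values are shown, rounded to four significant digits, between the steps — all internal work carries exact precision at every stage; each reported result undergoes a single rounding. The derived quantities are computed starting from the weights for 2000 kg of glass in full precision (totals, six oxide percentages, glass mass, yield, ignition loss), exactly as shown in problem or answer.
Per-oxide target masses for 2000 kg fused product:
  Al2O3: 10.90% × 2000 = 218.0 kg
  MgO: 19.55% × 2000 = 391.0 kg
  Na2O: 4.441% × 2000 = 88.82 kg
  Li2O: 2.978% × 2000 = 59.56 kg
  SiO2: 60.02% × 2000 = 1200 kg
  B2O3: 2.110% × 2000 = 42.20 kg
A balance pass over the oxides, with the batch weights as given, on the stated basis (sums match the target masses given rounding of the digits):
  Al2O3: 582.7·0.1646 + 627.1·0.1947 = 218.0 kg (target 218.0 kg)
  MgO: 505.9·0.3189 + 484.5·0.4740 = 391.0 kg (target 391.0 kg)
  Na2O: 627.1·0.1120 + 60.79·0.3058 = 88.82 kg (target 88.82 kg)
  Li2O: 82.81·0.3998 + 582.7·0.04540 = 59.56 kg (target 59.56 kg)
  SiO2: 582.7·0.7800 + 505.9·0.6313 + 627.1·0.6802 = 1200 kg (target 1200 kg)
  B2O3: 60.79·0.6942 = 42.20 kg (target 42.20 kg)
Glass mass check: batch total minus LOI = 2000 kg (oxide target masses add up to 2000 kg; basis as stated: 2000 kg — deltas are rounding alone).
Whole-batch sum: Σ batch = 2344 kg; Σ batch·LOI gives LOI loss = 343.8 kg; yield, glass over the total, = 85.33%.

Batch per 2000 kg fused product:
  Ingredient A: 82.81 kg
  Feed B: 582.7 kg
  Component C: 505.9 kg
  Raw D: 627.1 kg
  Stock E: 484.5 kg
  Raw F: 60.79 kg
Total batch = 2344 kg; LOI loss = 343.8 kg; yield = 85.33%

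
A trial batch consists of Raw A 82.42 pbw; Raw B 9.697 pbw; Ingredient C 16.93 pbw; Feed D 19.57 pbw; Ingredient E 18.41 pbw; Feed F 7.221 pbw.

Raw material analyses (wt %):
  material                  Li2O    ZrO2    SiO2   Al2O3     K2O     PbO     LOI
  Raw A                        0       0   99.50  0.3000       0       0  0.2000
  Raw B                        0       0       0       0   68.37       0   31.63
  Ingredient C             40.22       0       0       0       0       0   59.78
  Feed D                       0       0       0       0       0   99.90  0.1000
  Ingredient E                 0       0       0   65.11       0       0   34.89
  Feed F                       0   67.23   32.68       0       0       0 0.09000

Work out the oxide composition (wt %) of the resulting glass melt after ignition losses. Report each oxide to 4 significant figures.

All internal work keeps full precision through the solve. Values along the way are shown, with 4-significant-figure rounding, within the worked lines; each reported number takes just one rounding — the derived quantities, including glass mass, the totals, the yield, the six compositions, ignition loss, are rebuilt starting from the weights on 134.4 pbw of glass at full float precision, as given in the problem or the answer.
Oxide-by-oxide delivered mass:
  Li2O: 16.93·0.4022 = 6.809 pbw
  ZrO2: 7.221·0.6723 = 4.855 pbw
  SiO2: 82.42·0.9950 + 7.221·0.3268 = 84.37 pbw
  Al2O3: 82.42·0.003000 + 18.41·0.6511 = 12.23 pbw
  K2O: 9.697·0.6837 = 6.630 pbw
  PbO: 19.57·0.9990 = 19.55 pbw
LOI: 82.42·0.002000 + 9.697·0.3163 + 16.93·0.5978 + 19.57·0.001000 + 18.41·0.3489 + 7.221·9.000e-04 = 19.80 pbw
Glass = total batch minus LOI = 154.2 − 19.80 = 134.4 pbw (equal to the oxide-mass sum)
percent by weight: oxide/glass ×100

Glass mass = 134.4 pbw (batch 154.2 − LOI 19.80).
Composition: Li2O 5.065%, ZrO2 3.611%, SiO2 62.75%, Al2O3 9.100%, K2O 4.931%, PbO 14.54%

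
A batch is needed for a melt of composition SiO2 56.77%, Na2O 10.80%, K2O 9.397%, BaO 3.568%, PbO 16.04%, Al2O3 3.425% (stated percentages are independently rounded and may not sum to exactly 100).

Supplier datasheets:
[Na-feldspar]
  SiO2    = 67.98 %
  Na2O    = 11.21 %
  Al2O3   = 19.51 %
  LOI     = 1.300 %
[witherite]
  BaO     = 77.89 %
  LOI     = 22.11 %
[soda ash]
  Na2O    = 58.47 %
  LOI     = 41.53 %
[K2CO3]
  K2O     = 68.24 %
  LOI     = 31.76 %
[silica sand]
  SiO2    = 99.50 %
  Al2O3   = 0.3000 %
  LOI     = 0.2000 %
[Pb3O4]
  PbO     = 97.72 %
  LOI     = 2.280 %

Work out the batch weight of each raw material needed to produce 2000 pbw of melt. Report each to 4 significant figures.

Batch per 2000 pbw melt:
  Na-feldspar: 337.1 pbw
  witherite: 91.62 pbw
  soda ash: 304.8 pbw
  K2CO3: 275.4 pbw
  silica sand: 910.8 pbw
  Pb3O4: 328.3 pbw
Total batch = 2248 pbw; LOI loss = 248.0 pbw; yield = 88.97%

Every computation maintains full precision in every operation; mid-chain values are printed rounded to four significant digits on the page. Every reported figure includes exactly one rounding; the derived quantities (net glass mass, yield, LOI, totals, the six compositions) are rebuilt at full precision from the weighed amounts on 2000 pbw of glass, as quoted within question or answer.
Oxide-by-oxide targets in 2000 pbw melt:
  SiO2: 56.77% × 2000 = 1135 pbw
  Na2O: 10.80% × 2000 = 216.0 pbw
  K2O: 9.397% × 2000 = 187.9 pbw
  BaO: 3.568% × 2000 = 71.36 pbw
  PbO: 16.04% × 2000 = 320.8 pbw
  Al2O3: 3.425% × 2000 = 68.50 pbw
Balance tally, oxide-wise, with the batch weights as given, for the quoted basis mass (oxide sums agree with the targets modulo rounding of the values):
  SiO2: 337.1·0.6798 + 910.8·0.9950 = 1135 pbw (target 1135 pbw)
  Na2O: 337.1·0.1121 + 304.8·0.5847 = 216.0 pbw (target 216.0 pbw)
  K2O: 275.4·0.6824 = 187.9 pbw (target 187.9 pbw)
  BaO: 91.62·0.7789 = 71.36 pbw (target 71.36 pbw)
  PbO: 328.3·0.9772 = 320.8 pbw (target 320.8 pbw)
  Al2O3: 337.1·0.1951 + 910.8·0.003000 = 68.50 pbw (target 68.50 pbw)
Consistency of the glass mass: net batch after ignition = 2000 pbw (targets for the oxides total 2000 pbw; with the basis standing at 2000 pbw — gaps are rounding artifacts).
Batch total: Σ batch = 2248 pbw; ignition loss, Σ(batch × LOI) = 248.0 pbw; yield = glass ÷ total batch = 88.97%.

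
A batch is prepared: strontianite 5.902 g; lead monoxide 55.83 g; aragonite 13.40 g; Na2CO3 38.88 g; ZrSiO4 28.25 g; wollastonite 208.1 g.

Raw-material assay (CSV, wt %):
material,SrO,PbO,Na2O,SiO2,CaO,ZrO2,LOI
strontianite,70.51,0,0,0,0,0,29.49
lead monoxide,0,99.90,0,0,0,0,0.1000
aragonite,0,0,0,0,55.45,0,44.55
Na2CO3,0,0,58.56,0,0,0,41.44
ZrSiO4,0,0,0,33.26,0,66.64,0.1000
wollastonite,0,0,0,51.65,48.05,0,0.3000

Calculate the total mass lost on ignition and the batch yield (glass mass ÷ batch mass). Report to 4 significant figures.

LOI loss = 24.53 g; glass = 325.8 g; yield = 93.00%

Working values are rounded to 4 significant figures as shown — all arithmetic carries exact precision at each step — a single rounding yields each reported value. Derived quantities (yield, the six compositions, glass mass, ignition loss, the totals) are computed from the weighed amounts per 325.8 g of glass at full float precision, precisely as stated by problem or answer.
Per-material ignition loss:
  strontianite: 5.902 × 0.2949 = 1.740 g
  lead monoxide: 55.83 × 0.001000 = 0.05583 g
  aragonite: 13.40 × 0.4455 = 5.970 g
  Na2CO3: 38.88 × 0.4144 = 16.11 g
  ZrSiO4: 28.25 × 0.001000 = 0.02825 g
  wollastonite: 208.1 × 0.003000 = 0.6243 g
Total LOI = 24.53 g
Glass = batch − LOI = 350.4 − 24.53 = 325.8 g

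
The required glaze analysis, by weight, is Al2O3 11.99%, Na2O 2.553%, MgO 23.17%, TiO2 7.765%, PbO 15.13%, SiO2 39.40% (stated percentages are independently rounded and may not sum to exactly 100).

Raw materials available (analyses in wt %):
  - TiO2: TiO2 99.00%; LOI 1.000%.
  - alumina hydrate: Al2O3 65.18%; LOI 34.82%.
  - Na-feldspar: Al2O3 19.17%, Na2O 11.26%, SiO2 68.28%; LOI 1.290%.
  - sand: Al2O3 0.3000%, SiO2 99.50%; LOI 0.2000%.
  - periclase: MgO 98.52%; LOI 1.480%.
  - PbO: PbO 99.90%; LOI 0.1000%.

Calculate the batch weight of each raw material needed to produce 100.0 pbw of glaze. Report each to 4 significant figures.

All internal work keeps full float precision through the solve — the intermediate values are printed (rounded to four significant figures) in the working — every reported number is rounded a single time; the derived quantities (totals, six oxide percentages, net glass mass, ignition loss, yield) are rebuilt in full float precision using the weight values on 100.0 pbw of glass as set out in question or answer.
The oxide mass targets at 100.0 pbw glaze:
  Al2O3: 11.99% × 100.0 = 11.99 pbw
  Na2O: 2.553% × 100.0 = 2.553 pbw
  MgO: 23.17% × 100.0 = 23.17 pbw
  TiO2: 7.765% × 100.0 = 7.765 pbw
  PbO: 15.13% × 100.0 = 15.13 pbw
  SiO2: 39.40% × 100.0 = 39.40 pbw
Verifying the oxide balance using the reported weights, for the quoted basis mass (every target is met by its sum net of answer rounding effects):
  Al2O3: 11.62·0.6518 + 22.67·0.1917 + 24.04·0.003000 = 11.99 pbw (target 11.99 pbw)
  Na2O: 22.67·0.1126 = 2.553 pbw (target 2.553 pbw)
  MgO: 23.52·0.9852 = 23.17 pbw (target 23.17 pbw)
  TiO2: 7.843·0.9900 = 7.765 pbw (target 7.765 pbw)
  PbO: 15.15·0.9990 = 15.13 pbw (target 15.13 pbw)
  SiO2: 22.67·0.6828 + 24.04·0.9950 = 39.40 pbw (target 39.40 pbw)
Glass-mass sanity pass: batch total minus LOI = 100.0 pbw (the targets, summed, come to 100.0 pbw; stated basis 100.0 pbw — a pure rounding effect).
Batch total: Σ batch = 104.8 pbw; Σ batch·LOI gives LOI loss = 4.828 pbw; yield, glass over the total, = 95.39%.

Batch per 100.0 pbw glaze:
  TiO2: 7.843 pbw
  alumina hydrate: 11.62 pbw
  Na-feldspar: 22.67 pbw
  sand: 24.04 pbw
  periclase: 23.52 pbw
  PbO: 15.15 pbw
Total batch = 104.8 pbw; LOI loss = 4.828 pbw; yield = 95.39%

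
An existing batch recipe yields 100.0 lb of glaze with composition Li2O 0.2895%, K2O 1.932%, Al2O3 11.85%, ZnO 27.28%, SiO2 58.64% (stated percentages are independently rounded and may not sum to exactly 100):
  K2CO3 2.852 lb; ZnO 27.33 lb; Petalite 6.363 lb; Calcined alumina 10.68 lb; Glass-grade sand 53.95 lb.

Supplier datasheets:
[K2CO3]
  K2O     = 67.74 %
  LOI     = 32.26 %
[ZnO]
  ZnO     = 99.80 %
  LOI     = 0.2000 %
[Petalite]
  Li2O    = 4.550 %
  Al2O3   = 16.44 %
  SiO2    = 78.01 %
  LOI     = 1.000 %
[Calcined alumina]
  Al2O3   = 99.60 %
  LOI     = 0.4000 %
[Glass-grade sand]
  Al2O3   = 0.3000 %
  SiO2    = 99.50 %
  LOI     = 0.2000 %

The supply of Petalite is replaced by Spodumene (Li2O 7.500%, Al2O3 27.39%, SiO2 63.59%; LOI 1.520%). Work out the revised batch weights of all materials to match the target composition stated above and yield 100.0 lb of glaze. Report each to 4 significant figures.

The working math holds exact precision through the solve — rounding to 4 significant figures applies to every intermediate as displayed; exactly one rounding goes into every reported result — the derived quantities (yield, five oxide percentages, totals, ignition loss, glass mass) are computed at exact precision from the batch weights on 100.0 lb of glass, exactly as shown in the problem or the answer.
The oxide mass targets at 100.0 lb glaze:
  Li2O: 0.2895% × 100.0 = 0.2895 lb
  K2O: 1.932% × 100.0 = 1.932 lb
  Al2O3: 11.85% × 100.0 = 11.85 lb
  ZnO: 27.28% × 100.0 = 27.28 lb
  SiO2: 58.64% × 100.0 = 58.64 lb
Oxide-by-oxide audit using the reported weights, under the basis named above (summed amounts equal target values exact up to rounding of places):
  Li2O: 3.860·0.07500 = 0.2895 lb (target 0.2895 lb)
  K2O: 2.852·0.6774 = 1.932 lb (target 1.932 lb)
  Al2O3: 3.860·0.2739 + 10.67·0.9960 + 56.47·0.003000 = 11.85 lb (target 11.85 lb)
  ZnO: 27.33·0.9980 = 27.28 lb (target 27.28 lb)
  SiO2: 3.860·0.6359 + 56.47·0.9950 = 58.64 lb (target 58.64 lb)
Auditing the glass mass value: whole batch net of LOI = 99.99 lb (summing oxide targets gives 99.99 lb; versus the stated basis of 100.0 lb — any gap is answer rounding).
Summing the batch: Σ batch = 101.2 lb; LOI removed, Σ of batch·LOI: 1.189 lb; yield: glass divided by total = 98.82%.

Revised batch per 100.0 lb glaze:
  K2CO3: 2.852 lb
  ZnO: 27.33 lb
  Spodumene: 3.860 lb
  Calcined alumina: 10.67 lb
  Glass-grade sand: 56.47 lb
Total batch = 101.2 lb; LOI loss = 1.189 lb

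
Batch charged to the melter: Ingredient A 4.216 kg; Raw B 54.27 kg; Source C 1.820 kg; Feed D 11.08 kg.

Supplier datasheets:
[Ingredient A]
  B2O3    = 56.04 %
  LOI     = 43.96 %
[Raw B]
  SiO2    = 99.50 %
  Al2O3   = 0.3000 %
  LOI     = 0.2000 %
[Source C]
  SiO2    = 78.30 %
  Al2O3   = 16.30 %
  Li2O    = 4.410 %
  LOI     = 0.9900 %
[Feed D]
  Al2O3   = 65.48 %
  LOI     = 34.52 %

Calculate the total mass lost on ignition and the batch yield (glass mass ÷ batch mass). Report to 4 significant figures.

In-progress results are rounded to 4 significant figures when displayed — each numeric step runs at exact precision throughout; each reported result takes a single rounding. All derived quantities (the totals, net glass mass, ignition loss, four oxide percentages, yield) are computed from the weighed amounts per 65.58 kg of glass at exact precision, exactly as shown in question or answer.
LOI of each material in turn:
  Ingredient A: 4.216 × 0.4396 = 1.853 kg
  Raw B: 54.27 × 0.002000 = 0.1085 kg
  Source C: 1.820 × 0.009900 = 0.01802 kg
  Feed D: 11.08 × 0.3452 = 3.825 kg
Total LOI = 5.805 kg
Glass = batch − LOI = 71.39 − 5.805 = 65.58 kg

LOI loss = 5.805 kg; glass = 65.58 kg; yield = 91.87%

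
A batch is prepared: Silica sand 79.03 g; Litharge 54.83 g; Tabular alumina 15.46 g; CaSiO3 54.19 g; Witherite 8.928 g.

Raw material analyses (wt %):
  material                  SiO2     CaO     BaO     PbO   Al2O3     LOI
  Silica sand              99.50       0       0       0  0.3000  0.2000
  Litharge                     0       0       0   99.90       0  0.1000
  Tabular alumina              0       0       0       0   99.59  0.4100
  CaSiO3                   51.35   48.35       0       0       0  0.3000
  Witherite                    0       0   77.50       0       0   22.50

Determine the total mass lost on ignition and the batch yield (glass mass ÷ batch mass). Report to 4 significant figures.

All arithmetic keeps full precision throughout; working values are printed, rounded to 4 significant digits, in the printout; exactly one rounding lands on every reported value — all derived quantities, which include glass mass, the yield, five oxide percentages, ignition loss, totals, are re-derived at full precision, as given in problem or answer, from the batch weights for 210.0 g of glass.
LOI of each material in turn:
  Silica sand: 79.03 × 0.002000 = 0.1581 g
  Litharge: 54.83 × 0.001000 = 0.05483 g
  Tabular alumina: 15.46 × 0.004100 = 0.06339 g
  CaSiO3: 54.19 × 0.003000 = 0.1626 g
  Witherite: 8.928 × 0.2250 = 2.009 g
Total LOI = 2.448 g
Glass = batch − LOI = 212.4 − 2.448 = 210.0 g

LOI loss = 2.448 g; glass = 210.0 g; yield = 98.85%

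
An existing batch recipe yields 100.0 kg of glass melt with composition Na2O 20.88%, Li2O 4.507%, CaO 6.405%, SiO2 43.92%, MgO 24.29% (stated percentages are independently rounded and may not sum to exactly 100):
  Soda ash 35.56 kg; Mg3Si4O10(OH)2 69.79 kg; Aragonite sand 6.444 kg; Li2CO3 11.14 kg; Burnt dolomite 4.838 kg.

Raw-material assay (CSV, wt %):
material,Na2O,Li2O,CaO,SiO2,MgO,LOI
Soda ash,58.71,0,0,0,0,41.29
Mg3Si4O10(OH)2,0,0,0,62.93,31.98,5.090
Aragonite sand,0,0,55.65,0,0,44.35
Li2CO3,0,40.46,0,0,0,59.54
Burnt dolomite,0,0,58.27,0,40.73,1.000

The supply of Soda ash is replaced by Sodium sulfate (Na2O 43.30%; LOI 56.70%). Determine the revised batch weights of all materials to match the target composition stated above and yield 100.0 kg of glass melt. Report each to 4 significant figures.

Revised batch per 100.0 kg glass melt:
  Sodium sulfate: 48.22 kg
  Mg3Si4O10(OH)2: 69.79 kg
  Aragonite sand: 6.444 kg
  Li2CO3: 11.14 kg
  Burnt dolomite: 4.838 kg
Total batch = 140.4 kg; LOI loss = 40.43 kg

All internal work keeps full float precision through the solve — mid-chain values are shown, rounded to four significant digits, alongside each step — a single rounding finalizes every reported value; the derived quantities are re-derived from the weighed amounts on 100.0 kg of glass in exact precision (the totals, ignition loss, yield, the five compositions, glass mass), exactly as shown in either problem or answer.
Target masses of each oxide per 100.0 kg glass melt:
  Na2O: 20.88% × 100.0 = 20.88 kg
  Li2O: 4.507% × 100.0 = 4.507 kg
  CaO: 6.405% × 100.0 = 6.405 kg
  SiO2: 43.92% × 100.0 = 43.92 kg
  MgO: 24.29% × 100.0 = 24.29 kg
Oxide-by-oxide audit on the weights just shown, against the basis in use (sum by sum, the targets are met modulo rounding of the values):
  Na2O: 48.22·0.4330 = 20.88 kg (target 20.88 kg)
  Li2O: 11.14·0.4046 = 4.507 kg (target 4.507 kg)
  CaO: 6.444·0.5565 + 4.838·0.5827 = 6.405 kg (target 6.405 kg)
  SiO2: 69.79·0.6293 = 43.92 kg (target 43.92 kg)
  MgO: 69.79·0.3198 + 4.838·0.4073 = 24.29 kg (target 24.29 kg)
Glass-mass closure: the batch minus its LOI: 100.0 kg (the targets, summed, come to 100.0 kg; stated basis 100.0 kg — differing by rounding only).
Batch total: Σ batch = 140.4 kg; LOI loss = Σ batch·LOI = 40.43 kg; the yield ratio, glass ÷ batch: 71.21%.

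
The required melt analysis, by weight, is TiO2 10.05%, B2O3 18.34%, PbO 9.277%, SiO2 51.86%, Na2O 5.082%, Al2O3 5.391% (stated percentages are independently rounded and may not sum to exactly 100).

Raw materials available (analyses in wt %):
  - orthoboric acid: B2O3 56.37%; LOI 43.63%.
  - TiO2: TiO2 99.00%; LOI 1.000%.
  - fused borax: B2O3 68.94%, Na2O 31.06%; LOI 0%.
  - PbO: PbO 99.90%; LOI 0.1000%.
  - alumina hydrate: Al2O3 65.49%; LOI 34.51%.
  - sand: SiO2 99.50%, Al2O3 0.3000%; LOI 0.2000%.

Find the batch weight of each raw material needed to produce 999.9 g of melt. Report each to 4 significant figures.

Batch per 999.9 g melt:
  orthoboric acid: 125.2 g
  TiO2: 101.5 g
  fused borax: 163.6 g
  PbO: 92.85 g
  alumina hydrate: 79.92 g
  sand: 521.2 g
Total batch = 1084 g; LOI loss = 84.36 g; yield = 92.22%

The working math holds exact precision all the way through; working values are shown rounded off to 4 significant figures on the page; a single rounding produces each reported number. All derived quantities are computed at full float precision (glass mass, yield, totals, six oxide percentages, ignition loss) starting from the weights per 999.9 g of glass as they appear in either problem or answer.
Oxide-by-oxide targets in 999.9 g melt:
  TiO2: 10.05% × 999.9 = 100.5 g
  B2O3: 18.34% × 999.9 = 183.4 g
  PbO: 9.277% × 999.9 = 92.76 g
  SiO2: 51.86% × 999.9 = 518.5 g
  Na2O: 5.082% × 999.9 = 50.81 g
  Al2O3: 5.391% × 999.9 = 53.90 g
Checking each oxide sum given the weights on record, on the stated basis (oxide sums agree with the targets exact up to rounding of places):
  TiO2: 101.5·0.9900 = 100.5 g (target 100.5 g)
  B2O3: 125.2·0.5637 + 163.6·0.6894 = 183.4 g (target 183.4 g)
  PbO: 92.85·0.9990 = 92.76 g (target 92.76 g)
  SiO2: 521.2·0.9950 = 518.6 g (target 518.5 g)
  Na2O: 163.6·0.3106 = 50.81 g (target 50.81 g)
  Al2O3: 79.92·0.6549 + 521.2·0.003000 = 53.90 g (target 53.90 g)
Consistency of the glass mass: the batch minus its LOI: 999.9 g (the Σ of target masses is 999.9 g; with the basis standing at 999.9 g — any gap is answer rounding).
Batch grand total — Σ batch = 1084 g; Σ batch·LOI gives LOI loss = 84.36 g; as yield: glass ÷ batch → 92.22%.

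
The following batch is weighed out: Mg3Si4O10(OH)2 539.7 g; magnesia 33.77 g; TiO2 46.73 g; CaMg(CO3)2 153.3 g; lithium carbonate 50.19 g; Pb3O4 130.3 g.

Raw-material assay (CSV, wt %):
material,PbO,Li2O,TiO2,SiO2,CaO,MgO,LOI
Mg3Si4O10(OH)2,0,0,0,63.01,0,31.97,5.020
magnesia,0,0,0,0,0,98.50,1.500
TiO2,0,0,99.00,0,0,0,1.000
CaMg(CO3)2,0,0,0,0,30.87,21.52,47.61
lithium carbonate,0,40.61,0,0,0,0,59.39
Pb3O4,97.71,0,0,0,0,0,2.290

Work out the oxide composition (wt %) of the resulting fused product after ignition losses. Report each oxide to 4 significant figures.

The whole derivation carries full precision end to end — values along the way are shown rounded to four significant digits when written out; a single rounding produces each reported number; derived quantities (the six compositions, ignition loss, totals, net glass mass, the yield) are recomputed at full precision starting from the weights for 820.1 g of glass, as quoted within the problem or answer text.
Per-oxide mass from batch:
  PbO: 130.3·0.9771 = 127.3 g
  Li2O: 50.19·0.4061 = 20.38 g
  TiO2: 46.73·0.9900 = 46.26 g
  SiO2: 539.7·0.6301 = 340.1 g
  CaO: 153.3·0.3087 = 47.32 g
  MgO: 539.7·0.3197 + 33.77·0.9850 + 153.3·0.2152 = 238.8 g
LOI: 539.7·0.05020 + 33.77·0.01500 + 46.73·0.01000 + 153.3·0.4761 + 50.19·0.5939 + 130.3·0.02290 = 133.8 g
Net of LOI, the glass mass = 954.0 − 133.8 = 820.1 g (the oxide masses sum to this)
percent by weight: oxide/glass ×100

Glass mass = 820.1 g (batch 954.0 − LOI 133.8).
Composition: PbO 15.52%, Li2O 2.485%, TiO2 5.641%, SiO2 41.46%, CaO 5.770%, MgO 29.12%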